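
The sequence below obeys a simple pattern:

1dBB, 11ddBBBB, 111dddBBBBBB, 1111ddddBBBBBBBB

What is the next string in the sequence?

11111dddddBBBBBBBBBB

The n-th term is n 1's then n d's then 2n B's (n = 1, 2, …).
For the next term, n = 5, so the run lengths are 5, 5, 10.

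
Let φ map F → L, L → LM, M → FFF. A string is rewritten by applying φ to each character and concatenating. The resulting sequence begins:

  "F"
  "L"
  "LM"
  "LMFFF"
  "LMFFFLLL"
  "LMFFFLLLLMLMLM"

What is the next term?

LMFFFLLLLMLMLMLMFFFLMFFFLMFFF

Replace each of the 14 characters of LMFFFLLLLMLMLM in place — LM FFF L L L LM LM LM LM FFF LM FFF LM FFF — and concatenate.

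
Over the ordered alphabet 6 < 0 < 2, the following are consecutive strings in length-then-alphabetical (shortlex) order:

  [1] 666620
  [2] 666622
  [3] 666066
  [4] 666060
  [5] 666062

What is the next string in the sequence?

The successor of 666062 increments the rightmost position that isn't already 2 and resets every position after it to 6.

666006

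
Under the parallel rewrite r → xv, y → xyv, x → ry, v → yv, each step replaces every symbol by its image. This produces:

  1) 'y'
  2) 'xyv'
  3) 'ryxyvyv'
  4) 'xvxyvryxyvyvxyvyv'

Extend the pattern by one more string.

ryyvryxyvyvxvxyvryxyvyvxyvyvryxyvyvxyvyv

Replace each of the 17 characters of xvxyvryxyvyvxyvyv in place — ry yv ry xyv yv xv xyv ry xyv yv xyv yv ry xyv yv xyv yv — and concatenate.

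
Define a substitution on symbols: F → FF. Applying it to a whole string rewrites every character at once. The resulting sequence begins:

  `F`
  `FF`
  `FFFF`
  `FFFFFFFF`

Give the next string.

FFFFFFFFFFFFFFFF

Rewriting each symbol of FFFFFFFF: F→FF, F→FF, F→FF, F→FF, F→FF, F→FF, F→FF, F→FF, which concatenates to FF FF FF FF FF FF FF FF.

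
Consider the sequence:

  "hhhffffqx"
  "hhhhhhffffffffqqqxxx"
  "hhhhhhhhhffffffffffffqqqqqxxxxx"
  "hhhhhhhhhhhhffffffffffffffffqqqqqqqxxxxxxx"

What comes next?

The n-th term is 3n h's then 4n f's then 2n-1 q's then 2n-1 x's (n = 1, 2, …).
At n = 5 the blocks have lengths 15, 20, 9, 9.

hhhhhhhhhhhhhhhffffffffffffffffffffqqqqqqqqqxxxxxxxxx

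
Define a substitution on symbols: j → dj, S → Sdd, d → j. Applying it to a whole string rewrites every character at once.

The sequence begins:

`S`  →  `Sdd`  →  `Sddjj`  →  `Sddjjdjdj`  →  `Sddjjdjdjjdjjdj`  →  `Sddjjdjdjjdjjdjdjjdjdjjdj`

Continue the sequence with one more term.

φ(Sddjjdjdjjdjjdjdjjdjdjjdj) expands symbol-by-symbol to Sdd j j dj dj j dj j dj dj j dj dj j dj j dj dj j dj j dj dj j dj; joining the 25 pieces gives the next term.

Sddjjdjdjjdjjdjdjjdjdjjdjjdjdjjdjjdjdjjdj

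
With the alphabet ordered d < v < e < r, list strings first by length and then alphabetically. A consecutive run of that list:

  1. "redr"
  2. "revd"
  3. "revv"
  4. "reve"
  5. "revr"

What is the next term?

reed

The successor of revr increments the rightmost position that isn't already r and resets every position after it to d.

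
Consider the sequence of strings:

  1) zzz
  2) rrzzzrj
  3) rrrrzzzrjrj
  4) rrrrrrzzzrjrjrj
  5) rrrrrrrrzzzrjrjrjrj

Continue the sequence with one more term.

rrrrrrrrrrzzzrjrjrjrjrj

Every step adds rr to the front and rj to the end of the previous string.
So the next term is rr·rrrrrrrrzzzrjrjrjrj·rj.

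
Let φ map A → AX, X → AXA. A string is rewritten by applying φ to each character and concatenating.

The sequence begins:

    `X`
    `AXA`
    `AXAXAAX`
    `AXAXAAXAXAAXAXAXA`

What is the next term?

AXAXAAXAXAAXAXAXAAXAXAAXAXAXAAXAXAAXAXAAX

Replace each of the 17 characters of AXAXAAXAXAAXAXAXA in place — AX AXA AX AXA AX AX AXA AX AXA AX AX AXA AX AXA AX AXA AX — and concatenate.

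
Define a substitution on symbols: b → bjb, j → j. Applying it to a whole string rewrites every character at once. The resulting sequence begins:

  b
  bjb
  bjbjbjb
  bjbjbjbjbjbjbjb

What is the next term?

φ(bjbjbjbjbjbjbjb) expands symbol-by-symbol to bjb j bjb j bjb j bjb j bjb j bjb j bjb j bjb; joining the 15 pieces gives the next term.

bjbjbjbjbjbjbjbjbjbjbjbjbjbjbjb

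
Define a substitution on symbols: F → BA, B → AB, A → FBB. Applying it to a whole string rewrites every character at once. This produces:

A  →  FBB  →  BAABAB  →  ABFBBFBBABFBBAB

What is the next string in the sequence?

Rewriting the 15 symbols of ABFBBFBBABFBBAB one by one yields FBB AB BA AB AB BA AB AB FBB AB BA AB AB FBB AB; concatenated:

FBBABBAABABBAABABFBBABBAABABFBBAB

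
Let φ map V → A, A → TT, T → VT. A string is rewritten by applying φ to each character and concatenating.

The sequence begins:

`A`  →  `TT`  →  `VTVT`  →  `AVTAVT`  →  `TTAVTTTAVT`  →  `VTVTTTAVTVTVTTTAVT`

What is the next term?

AVTAVTVTVTTTAVTAVTAVTVTVTTTAVT

Replace each of the 18 characters of VTVTTTAVTVTVTTTAVT in place — A VT A VT VT VT TT A VT A VT A VT VT VT TT A VT — and concatenate.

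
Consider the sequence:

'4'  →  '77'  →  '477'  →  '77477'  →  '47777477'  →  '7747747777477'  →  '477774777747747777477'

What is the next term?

7747747777477477774777747747777477

This is a Fibonacci-style word recurrence s(k) = s(k−2)·s(k−1): e.g. 4·77 = 477.
The next term joins 7747747777477 and 477774777747747777477.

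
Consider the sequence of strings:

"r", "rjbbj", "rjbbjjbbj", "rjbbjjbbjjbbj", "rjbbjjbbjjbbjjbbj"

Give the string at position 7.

rjbbjjbbjjbbjjbbjjbbjjbbj

Every step adds jbbj to the end: s(k+1) = s(k)·jbbj.
From rjbbjjbbjjbbjjbbj, 2 further steps: rjbbjjbbjjbbjjbbj → rjbbjjbbjjbbjjbbjjbbj → (answer).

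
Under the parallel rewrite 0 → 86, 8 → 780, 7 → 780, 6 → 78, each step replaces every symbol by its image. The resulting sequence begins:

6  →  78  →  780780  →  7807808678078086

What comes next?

780780867807808678078780780867807808678078

Applying the rule to each of the 16 symbols of 7807808678078086 gives the pieces 780 780 86 780 780 86 780 78 780 780 86 780 780 86 780 78, which concatenate to the answer.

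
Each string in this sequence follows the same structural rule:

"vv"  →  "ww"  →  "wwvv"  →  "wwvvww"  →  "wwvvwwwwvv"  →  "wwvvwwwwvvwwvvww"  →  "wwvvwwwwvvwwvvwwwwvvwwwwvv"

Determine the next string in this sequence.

From term 3 onward, concatenate the last term with the second-to-last: ww·vv = wwvv, wwvv·ww = wwvvww, …
So term 8 is wwvvwwwwvvwwvvwwwwvvwwwwvv·wwvvwwwwvvwwvvww.

wwvvwwwwvvwwvvwwwwvvwwwwvvwwvvwwwwvvwwvvww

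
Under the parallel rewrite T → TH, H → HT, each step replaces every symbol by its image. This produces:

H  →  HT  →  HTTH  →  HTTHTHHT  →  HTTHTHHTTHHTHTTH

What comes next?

Applying the rule to each of the 16 symbols of HTTHTHHTTHHTHTTH gives the pieces HT TH TH HT TH HT HT TH TH HT HT TH HT TH TH HT, which concatenate to the answer.

HTTHTHHTTHHTHTTHTHHTHTTHHTTHTHHT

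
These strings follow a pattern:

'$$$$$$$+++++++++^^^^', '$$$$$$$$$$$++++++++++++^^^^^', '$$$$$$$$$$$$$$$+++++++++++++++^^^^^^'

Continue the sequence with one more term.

$$$$$$$$$$$$$$$$$$$++++++++++++++++++^^^^^^^

Each string has the form $^{4n-1} +^{3n+3} ^^{n+2}, where the shown terms are n = 2, 3, 4.
Setting n = 5 gives 19, 18, 7 characters in each block.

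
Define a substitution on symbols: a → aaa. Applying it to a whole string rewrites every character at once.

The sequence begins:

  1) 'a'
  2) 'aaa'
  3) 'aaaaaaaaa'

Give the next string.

Rewriting each symbol of aaaaaaaaa: a→aaa, a→aaa, a→aaa, a→aaa, a→aaa, a→aaa, a→aaa, a→aaa, a→aaa, which concatenates to aaa aaa aaa aaa aaa aaa aaa aaa aaa.

aaaaaaaaaaaaaaaaaaaaaaaaaaa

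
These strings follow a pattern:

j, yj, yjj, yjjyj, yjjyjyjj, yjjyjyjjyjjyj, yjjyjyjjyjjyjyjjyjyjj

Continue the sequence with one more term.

yjjyjyjjyjjyjyjjyjyjjyjjyjyjjyjjyj

From term 3 onward, concatenate the last term with the second-to-last: yj·j = yjj, yjj·yj = yjjyj, …
So term 8 is yjjyjyjjyjjyjyjjyjyjj·yjjyjyjjyjjyj.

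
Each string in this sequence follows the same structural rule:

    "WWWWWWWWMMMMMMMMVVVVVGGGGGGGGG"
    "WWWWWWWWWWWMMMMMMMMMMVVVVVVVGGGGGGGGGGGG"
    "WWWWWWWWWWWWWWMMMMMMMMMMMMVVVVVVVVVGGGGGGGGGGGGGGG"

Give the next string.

Term n consists of 3n-1 W's, followed by 2n+2 M's, followed by 2n-1 V's, followed by 3n G's, where the shown terms are n = 3, 4, 5.
At n = 6 the blocks have lengths 17, 14, 11, 18.

WWWWWWWWWWWWWWWWWMMMMMMMMMMMMMMVVVVVVVVVVVGGGGGGGGGGGGGGGGGG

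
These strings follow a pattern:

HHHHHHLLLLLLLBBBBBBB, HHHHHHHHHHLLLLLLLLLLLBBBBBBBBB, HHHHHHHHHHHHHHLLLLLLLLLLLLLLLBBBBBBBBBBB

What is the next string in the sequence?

HHHHHHHHHHHHHHHHHHLLLLLLLLLLLLLLLLLLLBBBBBBBBBBBBB

Each string has the form H^{4n-2} L^{4n-1} B^{2n+3}, where the shown terms are n = 2, 3, 4.
At n = 5 the blocks have lengths 18, 19, 13.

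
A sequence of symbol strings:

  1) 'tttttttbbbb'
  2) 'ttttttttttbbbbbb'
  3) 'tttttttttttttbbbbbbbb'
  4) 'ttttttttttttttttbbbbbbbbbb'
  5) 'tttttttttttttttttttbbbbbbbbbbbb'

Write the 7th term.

tttttttttttttttttttttttttbbbbbbbbbbbbbbbb

Term n consists of 3n+1 t's, followed by 2n b's, where the shown terms are n = 2, 3, 4, 5, 6.
At n = 8 the blocks have lengths 25, 16.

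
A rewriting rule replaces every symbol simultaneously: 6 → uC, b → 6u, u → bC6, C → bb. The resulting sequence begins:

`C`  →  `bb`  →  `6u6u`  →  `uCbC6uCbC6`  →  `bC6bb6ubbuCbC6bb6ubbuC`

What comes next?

Applying the rule to each of the 22 symbols of bC6bb6ubbuCbC6bb6ubbuC gives the pieces 6u bb uC 6u 6u uC bC6 6u 6u bC6 bb 6u bb uC 6u 6u uC bC6 6u 6u bC6 bb, which concatenate to the answer.

6ubbuC6u6uuCbC66u6ubC6bb6ubbuC6u6uuCbC66u6ubC6bb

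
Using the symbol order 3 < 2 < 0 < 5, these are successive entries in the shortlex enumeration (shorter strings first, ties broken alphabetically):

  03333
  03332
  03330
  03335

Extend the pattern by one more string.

03323

Find the rightmost character of 03335 below 5, bump it to the next letter, and reset everything to its right to 3.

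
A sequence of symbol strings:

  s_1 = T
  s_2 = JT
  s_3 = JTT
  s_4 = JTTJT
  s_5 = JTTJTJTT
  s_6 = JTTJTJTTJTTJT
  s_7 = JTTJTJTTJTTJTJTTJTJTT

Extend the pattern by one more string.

JTTJTJTTJTTJTJTTJTJTTJTTJTJTTJTTJT

Each term (from the third on) is the previous term followed by the one before it: term 3 = JT·T = JTT.
Continuing: JTTJTJTTJTTJTJTTJTJTT · JTTJTJTTJTTJT gives term 8.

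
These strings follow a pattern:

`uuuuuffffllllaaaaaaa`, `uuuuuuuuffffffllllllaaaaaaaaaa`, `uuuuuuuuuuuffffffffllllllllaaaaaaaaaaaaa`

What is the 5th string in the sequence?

uuuuuuuuuuuuuuuuuffffffffffffllllllllllllaaaaaaaaaaaaaaaaaaa

The n-th term is 3n-1 u's then 2n f's then 2n l's then 3n+1 a's, where the shown terms are n = 2, 3, 4.
Setting n = 6 gives 17, 12, 12, 19 characters in each block.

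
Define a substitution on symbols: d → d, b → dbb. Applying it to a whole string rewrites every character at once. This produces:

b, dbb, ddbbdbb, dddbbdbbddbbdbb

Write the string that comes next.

Applying the rule to each of the 15 symbols of dddbbdbbddbbdbb gives the pieces d d d dbb dbb d dbb dbb d d dbb dbb d dbb dbb, which concatenate to the answer.

ddddbbdbbddbbdbbdddbbdbbddbbdbb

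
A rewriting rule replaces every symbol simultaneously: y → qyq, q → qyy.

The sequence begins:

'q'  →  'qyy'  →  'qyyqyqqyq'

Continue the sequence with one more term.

Apply φ to qyyqyqqyq symbol by symbol: q→qyy, y→qyq, y→qyq, q→qyy, y→qyq, q→qyy, q→qyy, y→qyq, q→qyy; joined: qyy qyq qyq qyy qyq qyy qyy qyq qyy.

qyyqyqqyqqyyqyqqyyqyyqyqqyy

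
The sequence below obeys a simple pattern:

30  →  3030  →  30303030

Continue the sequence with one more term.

Every step duplicates the string.
So the next term is two copies of 30303030.

3030303030303030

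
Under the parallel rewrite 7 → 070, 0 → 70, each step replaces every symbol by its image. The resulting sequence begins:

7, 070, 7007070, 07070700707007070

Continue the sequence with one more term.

Replace each of the 17 characters of 07070700707007070 in place — 70 070 70 070 70 070 70 70 070 70 070 70 70 070 70 070 70 — and concatenate.

70070700707007070700707007070700707007070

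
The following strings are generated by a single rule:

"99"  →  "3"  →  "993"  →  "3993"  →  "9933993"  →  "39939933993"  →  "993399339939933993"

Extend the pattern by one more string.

Each term (from the third on) is the two preceding terms concatenated in order: term 3 = 99·3 = 993.
Continuing: 39939933993 · 993399339939933993 gives term 8.

39939933993993399339939933993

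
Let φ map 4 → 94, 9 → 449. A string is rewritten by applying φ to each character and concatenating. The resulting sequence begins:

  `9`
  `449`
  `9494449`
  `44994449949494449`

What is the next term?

Replace each of the 17 characters of 44994449949494449 in place — 94 94 449 449 94 94 94 449 449 94 449 94 449 94 94 94 449 — and concatenate.

94944494499494944494499444994449949494449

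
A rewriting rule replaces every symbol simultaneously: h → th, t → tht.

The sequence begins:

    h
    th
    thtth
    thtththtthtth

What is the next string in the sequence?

Applying the rule to each of the 13 symbols of thtththtthtth gives the pieces tht th tht tht th tht th tht tht th tht tht th, which concatenate to the answer.

thtththtthtththtththtthtththtthtth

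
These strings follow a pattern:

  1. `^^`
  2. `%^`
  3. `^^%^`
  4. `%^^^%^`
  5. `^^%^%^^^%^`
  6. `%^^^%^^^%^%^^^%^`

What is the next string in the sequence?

This is a Fibonacci-style word recurrence s(k) = s(k−2)·s(k−1): e.g. ^^·%^ = ^^%^.
The next term joins ^^%^%^^^%^ and %^^^%^^^%^%^^^%^.

^^%^%^^^%^%^^^%^^^%^%^^^%^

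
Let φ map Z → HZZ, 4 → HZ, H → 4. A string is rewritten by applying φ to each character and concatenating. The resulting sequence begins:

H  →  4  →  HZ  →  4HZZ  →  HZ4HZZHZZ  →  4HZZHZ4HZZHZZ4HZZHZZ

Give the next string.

Rewriting the 20 symbols of 4HZZHZ4HZZHZZ4HZZHZZ one by one yields HZ 4 HZZ HZZ 4 HZZ HZ 4 HZZ HZZ 4 HZZ HZZ HZ 4 HZZ HZZ 4 HZZ HZZ; concatenated:

HZ4HZZHZZ4HZZHZ4HZZHZZ4HZZHZZHZ4HZZHZZ4HZZHZZ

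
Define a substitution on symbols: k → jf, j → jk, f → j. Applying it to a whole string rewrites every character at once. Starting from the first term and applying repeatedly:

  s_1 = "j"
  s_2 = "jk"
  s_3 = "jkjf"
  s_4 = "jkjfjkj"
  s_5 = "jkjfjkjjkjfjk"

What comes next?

jkjfjkjjkjfjkjkjfjkjjkjf

Applying the rule to each of the 13 symbols of jkjfjkjjkjfjk gives the pieces jk jf jk j jk jf jk jk jf jk j jk jf, which concatenate to the answer.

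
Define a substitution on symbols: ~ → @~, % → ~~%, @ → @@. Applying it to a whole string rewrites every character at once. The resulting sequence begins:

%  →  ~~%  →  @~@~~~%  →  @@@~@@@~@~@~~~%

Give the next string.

@@@@@@@~@@@@@@@~@@@~@@@~@~@~~~%

φ(@@@~@@@~@~@~~~%) expands symbol-by-symbol to @@ @@ @@ @~ @@ @@ @@ @~ @@ @~ @@ @~ @~ @~ ~~%; joining the 15 pieces gives the next term.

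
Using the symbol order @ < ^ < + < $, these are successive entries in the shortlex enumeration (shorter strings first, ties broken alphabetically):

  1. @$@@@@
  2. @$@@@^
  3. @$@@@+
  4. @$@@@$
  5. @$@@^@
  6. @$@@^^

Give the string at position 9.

@$@@+@

Continuing the enumeration 3 steps past @$@@^^: @$@@^^ → @$@@^+ → @$@@^$ → (answer).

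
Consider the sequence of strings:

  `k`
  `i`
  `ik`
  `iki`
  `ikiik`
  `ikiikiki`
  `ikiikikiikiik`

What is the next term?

From term 3 onward, concatenate the last term with the second-to-last: i·k = ik, ik·i = iki, …
Continuing: ikiikikiikiik · ikiikiki gives term 8.

ikiikikiikiikikiikiki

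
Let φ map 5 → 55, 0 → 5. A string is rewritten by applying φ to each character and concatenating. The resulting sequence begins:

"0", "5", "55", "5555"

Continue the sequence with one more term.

Rewriting each symbol of 5555: 5→55, 5→55, 5→55, 5→55, which concatenates to 55 55 55 55.

55555555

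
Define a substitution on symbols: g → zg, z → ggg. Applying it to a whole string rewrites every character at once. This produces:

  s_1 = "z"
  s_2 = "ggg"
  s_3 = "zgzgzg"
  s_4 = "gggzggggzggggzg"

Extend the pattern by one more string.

Applying the rule to each of the 15 symbols of gggzggggzggggzg gives the pieces zg zg zg ggg zg zg zg zg ggg zg zg zg zg ggg zg, which concatenate to the answer.

zgzgzggggzgzgzgzggggzgzgzgzggggzg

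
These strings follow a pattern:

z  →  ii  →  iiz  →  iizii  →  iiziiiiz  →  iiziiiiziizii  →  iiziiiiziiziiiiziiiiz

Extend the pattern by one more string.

Each term (from the third on) is the previous term followed by the one before it: term 3 = ii·z = iiz.
So term 8 is iiziiiiziiziiiiziiiiz·iiziiiiziizii.

iiziiiiziiziiiiziiiiziiziiiiziizii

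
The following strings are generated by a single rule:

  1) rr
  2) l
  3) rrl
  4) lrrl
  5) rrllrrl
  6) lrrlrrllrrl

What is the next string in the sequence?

From term 3 onward, concatenate the second-to-last term with the last: rr·l = rrl, l·rrl = lrrl, …
Continuing: rrllrrl · lrrlrrllrrl gives term 7.

rrllrrllrrlrrllrrl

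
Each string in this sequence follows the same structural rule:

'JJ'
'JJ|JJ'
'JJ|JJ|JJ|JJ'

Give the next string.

Each string is two copies of the previous one joined by '|'.
Doubling JJ|JJ|JJ|JJ with '|' between the halves:

JJ|JJ|JJ|JJ|JJ|JJ|JJ|JJ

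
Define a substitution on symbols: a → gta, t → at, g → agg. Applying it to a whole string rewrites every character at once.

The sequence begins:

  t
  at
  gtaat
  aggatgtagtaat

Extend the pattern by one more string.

Replace each of the 13 characters of aggatgtagtaat in place — gta agg agg gta at agg at gta agg at gta gta at — and concatenate.

gtaaggagggtaataggatgtaaggatgtagtaat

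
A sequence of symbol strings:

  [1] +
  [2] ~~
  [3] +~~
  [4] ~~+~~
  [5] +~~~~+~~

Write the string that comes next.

This is a Fibonacci-style word recurrence s(k) = s(k−2)·s(k−1): e.g. +·~~ = +~~.
The next term joins ~~+~~ and +~~~~+~~.

~~+~~+~~~~+~~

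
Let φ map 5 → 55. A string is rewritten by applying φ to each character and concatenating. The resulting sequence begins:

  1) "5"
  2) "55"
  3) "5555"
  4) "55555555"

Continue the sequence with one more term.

5555555555555555

Rewriting each symbol of 55555555: 5→55, 5→55, 5→55, 5→55, 5→55, 5→55, 5→55, 5→55, which concatenates to 55 55 55 55 55 55 55 55.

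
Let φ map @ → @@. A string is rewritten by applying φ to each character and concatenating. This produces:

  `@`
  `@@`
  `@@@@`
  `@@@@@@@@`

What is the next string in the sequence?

@@@@@@@@@@@@@@@@

Apply φ to @@@@@@@@ symbol by symbol: @→@@, @→@@, @→@@, @→@@, @→@@, @→@@, @→@@, @→@@; joined: @@ @@ @@ @@ @@ @@ @@ @@.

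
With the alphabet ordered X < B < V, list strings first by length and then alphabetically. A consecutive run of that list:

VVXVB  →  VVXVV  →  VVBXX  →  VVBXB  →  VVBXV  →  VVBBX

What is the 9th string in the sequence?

Continuing the enumeration 3 steps past VVBBX: VVBBX → VVBBB → VVBBV → (answer).

VVBVX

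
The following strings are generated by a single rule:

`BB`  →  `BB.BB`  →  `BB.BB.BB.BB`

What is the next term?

Every step duplicates the string with '.' between the halves.
Doubling BB.BB.BB.BB with '.' between the halves:

BB.BB.BB.BB.BB.BB.BB.BB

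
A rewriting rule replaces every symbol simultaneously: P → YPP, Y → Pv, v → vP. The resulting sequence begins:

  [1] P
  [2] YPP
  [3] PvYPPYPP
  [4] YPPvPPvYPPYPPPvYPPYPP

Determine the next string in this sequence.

PvYPPYPPvPYPPYPPvPPvYPPYPPPvYPPYPPYPPvPPvYPPYPPPvYPPYPP

φ(YPPvPPvYPPYPPPvYPPYPP) expands symbol-by-symbol to Pv YPP YPP vP YPP YPP vP Pv YPP YPP Pv YPP YPP YPP vP Pv YPP YPP Pv YPP YPP; joining the 21 pieces gives the next term.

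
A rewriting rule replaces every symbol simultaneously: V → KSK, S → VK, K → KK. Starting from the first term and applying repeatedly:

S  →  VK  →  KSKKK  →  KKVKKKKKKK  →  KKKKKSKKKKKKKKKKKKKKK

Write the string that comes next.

Rewriting the 21 symbols of KKKKKSKKKKKKKKKKKKKKK one by one yields KK KK KK KK KK VK KK KK KK KK KK KK KK KK KK KK KK KK KK KK KK; concatenated:

KKKKKKKKKKVKKKKKKKKKKKKKKKKKKKKKKKKKKKKKKK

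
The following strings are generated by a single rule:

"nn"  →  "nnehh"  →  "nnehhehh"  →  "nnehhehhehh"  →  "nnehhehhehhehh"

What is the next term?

nnehhehhehhehhehh

The strings grow by a fixed suffix ehh each time.
So the next term is nnehhehhehhehh·ehh.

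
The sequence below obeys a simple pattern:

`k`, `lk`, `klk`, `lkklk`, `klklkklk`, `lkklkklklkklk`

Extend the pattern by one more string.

klklkklklkklkklklkklk

Each term (from the third on) is the two preceding terms concatenated in order: term 3 = k·lk = klk.
Continuing: klklkklk · lkklkklklkklk gives term 7.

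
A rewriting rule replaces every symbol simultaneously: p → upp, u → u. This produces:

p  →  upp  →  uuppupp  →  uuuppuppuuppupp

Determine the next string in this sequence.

uuuuppuppuuppuppuuuppuppuuppupp

φ(uuuppuppuuppupp) expands symbol-by-symbol to u u u upp upp u upp upp u u upp upp u upp upp; joining the 15 pieces gives the next term.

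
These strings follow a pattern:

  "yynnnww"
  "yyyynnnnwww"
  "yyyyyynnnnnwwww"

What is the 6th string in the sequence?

yyyyyyyyyyyynnnnnnnnwwwwwww

The n-th term is 2n y's then n+2 n's then n+1 w's (n = 1, 2, …).
Setting n = 6 gives 12, 8, 7 characters in each block.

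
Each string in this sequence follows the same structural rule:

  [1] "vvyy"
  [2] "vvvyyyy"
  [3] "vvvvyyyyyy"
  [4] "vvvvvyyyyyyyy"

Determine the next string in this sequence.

Each string has the form v^{n+1} y^{2n} (n = 1, 2, …).
For the next term, n = 5, so the run lengths are 6, 10.

vvvvvvyyyyyyyyyy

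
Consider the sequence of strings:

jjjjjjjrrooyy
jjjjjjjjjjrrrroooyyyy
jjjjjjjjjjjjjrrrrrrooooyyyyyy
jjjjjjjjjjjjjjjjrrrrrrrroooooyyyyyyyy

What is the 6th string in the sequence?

jjjjjjjjjjjjjjjjjjjjjjrrrrrrrrrrrroooooooyyyyyyyyyyyy

Term n consists of 3n+1 j's, followed by 2n-2 r's, followed by n o's, followed by 2n-2 y's, where the shown terms are n = 2, 3, 4, 5.
Setting n = 7 gives 22, 12, 7, 12 characters in each block.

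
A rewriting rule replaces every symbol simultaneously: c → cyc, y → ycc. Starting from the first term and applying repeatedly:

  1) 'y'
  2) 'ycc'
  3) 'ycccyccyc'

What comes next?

ycccyccyccycycccyccycycccyc

Apply φ to ycccyccyc symbol by symbol: y→ycc, c→cyc, c→cyc, c→cyc, y→ycc, c→cyc, c→cyc, y→ycc, c→cyc; joined: ycc cyc cyc cyc ycc cyc cyc ycc cyc.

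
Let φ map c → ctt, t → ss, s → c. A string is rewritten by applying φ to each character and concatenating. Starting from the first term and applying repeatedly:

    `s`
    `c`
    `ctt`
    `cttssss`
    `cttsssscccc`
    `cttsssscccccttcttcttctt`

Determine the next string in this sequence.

Replace each of the 23 characters of cttsssscccccttcttcttctt in place — ctt ss ss c c c c ctt ctt ctt ctt ctt ss ss ctt ss ss ctt ss ss ctt ss ss — and concatenate.

cttsssscccccttcttcttcttcttsssscttsssscttsssscttssss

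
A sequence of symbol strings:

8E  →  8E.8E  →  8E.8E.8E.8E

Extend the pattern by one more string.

s(k+1) = s(k)·.·s(k) — each term doubles the last with '.' between the halves.
Doubling 8E.8E.8E.8E with '.' between the halves:

8E.8E.8E.8E.8E.8E.8E.8E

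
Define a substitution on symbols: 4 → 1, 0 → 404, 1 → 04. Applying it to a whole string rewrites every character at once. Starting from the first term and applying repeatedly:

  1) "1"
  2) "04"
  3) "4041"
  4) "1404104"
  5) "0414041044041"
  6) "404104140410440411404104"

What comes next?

φ(404104140410440411404104) expands symbol-by-symbol to 1 404 1 04 404 1 04 1 404 1 04 404 1 1 404 1 04 04 1 404 1 04 404 1; joining the 24 pieces gives the next term.

14041044041041404104404114041040414041044041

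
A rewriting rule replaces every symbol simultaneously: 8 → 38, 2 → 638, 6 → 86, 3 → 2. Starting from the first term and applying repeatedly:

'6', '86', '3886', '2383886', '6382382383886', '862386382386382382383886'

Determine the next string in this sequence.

Rewriting the 24 symbols of 862386382386382382383886 one by one yields 38 86 638 2 38 86 2 38 638 2 38 86 2 38 638 2 38 638 2 38 2 38 38 86; concatenated:

388663823886238638238862386382386382382383886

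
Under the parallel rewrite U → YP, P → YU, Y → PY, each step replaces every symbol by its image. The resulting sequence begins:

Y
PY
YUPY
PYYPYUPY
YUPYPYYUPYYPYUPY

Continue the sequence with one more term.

Rewriting the 16 symbols of YUPYPYYUPYYPYUPY one by one yields PY YP YU PY YU PY PY YP YU PY PY YU PY YP YU PY; concatenated:

PYYPYUPYYUPYPYYPYUPYPYYUPYYPYUPY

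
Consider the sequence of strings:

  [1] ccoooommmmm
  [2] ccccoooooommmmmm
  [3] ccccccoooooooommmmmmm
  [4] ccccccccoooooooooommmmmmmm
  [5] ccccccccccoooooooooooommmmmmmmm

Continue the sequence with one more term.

The n-th term is 2n-2 c's then 2n o's then n+3 m's, where the shown terms are n = 2, 3, 4, 5, 6.
For the next term, n = 7, so the run lengths are 12, 14, 10.

ccccccccccccoooooooooooooommmmmmmmmm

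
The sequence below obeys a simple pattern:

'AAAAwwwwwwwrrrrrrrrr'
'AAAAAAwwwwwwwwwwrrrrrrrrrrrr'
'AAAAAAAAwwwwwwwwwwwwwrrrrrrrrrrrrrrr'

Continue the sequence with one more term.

AAAAAAAAAAwwwwwwwwwwwwwwwwrrrrrrrrrrrrrrrrrr

The n-th term is 2n-2 A's then 3n-2 w's then 3n r's, where the shown terms are n = 3, 4, 5.
For the next term, n = 6, so the run lengths are 10, 16, 18.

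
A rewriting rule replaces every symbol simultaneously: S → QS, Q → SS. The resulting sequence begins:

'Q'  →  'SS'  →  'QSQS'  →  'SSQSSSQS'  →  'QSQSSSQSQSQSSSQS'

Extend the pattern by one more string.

Rewriting the 16 symbols of QSQSSSQSQSQSSSQS one by one yields SS QS SS QS QS QS SS QS SS QS SS QS QS QS SS QS; concatenated:

SSQSSSQSQSQSSSQSSSQSSSQSQSQSSSQS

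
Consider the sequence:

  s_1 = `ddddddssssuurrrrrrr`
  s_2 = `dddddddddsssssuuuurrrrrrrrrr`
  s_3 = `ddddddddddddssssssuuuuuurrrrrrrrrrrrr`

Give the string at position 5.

Each string has the form d^{3n} s^{n+2} u^{2n-2} r^{3n+1}, where the shown terms are n = 2, 3, 4.
At n = 6 the blocks have lengths 18, 8, 10, 19.

ddddddddddddddddddssssssssuuuuuuuuuurrrrrrrrrrrrrrrrrrr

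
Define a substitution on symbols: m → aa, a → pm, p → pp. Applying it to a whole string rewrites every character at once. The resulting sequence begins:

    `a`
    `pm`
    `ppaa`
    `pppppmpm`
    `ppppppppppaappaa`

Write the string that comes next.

pppppppppppppppppppppmpmpppppmpm

Replace each of the 16 characters of ppppppppppaappaa in place — pp pp pp pp pp pp pp pp pp pp pm pm pp pp pm pm — and concatenate.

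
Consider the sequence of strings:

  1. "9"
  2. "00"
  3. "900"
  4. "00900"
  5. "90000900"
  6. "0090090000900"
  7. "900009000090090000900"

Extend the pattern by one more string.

Each term (from the third on) is the two preceding terms concatenated in order: term 3 = 9·00 = 900.
So term 8 is 0090090000900·900009000090090000900.

0090090000900900009000090090000900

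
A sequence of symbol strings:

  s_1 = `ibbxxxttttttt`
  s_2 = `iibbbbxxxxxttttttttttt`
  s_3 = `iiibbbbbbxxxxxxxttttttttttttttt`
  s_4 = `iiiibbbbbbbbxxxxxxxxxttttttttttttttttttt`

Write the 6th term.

iiiiiibbbbbbbbbbbbxxxxxxxxxxxxxttttttttttttttttttttttttttt

The n-th term is n i's then 2n b's then 2n+1 x's then 4n+3 t's (n = 1, 2, …).
Setting n = 6 gives 6, 12, 13, 27 characters in each block.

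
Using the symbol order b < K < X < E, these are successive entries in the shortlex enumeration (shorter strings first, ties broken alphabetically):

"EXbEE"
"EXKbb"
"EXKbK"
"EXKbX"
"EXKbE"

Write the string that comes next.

The successor of EXKbE increments the rightmost position that isn't already E and resets every position after it to b.

EXKKb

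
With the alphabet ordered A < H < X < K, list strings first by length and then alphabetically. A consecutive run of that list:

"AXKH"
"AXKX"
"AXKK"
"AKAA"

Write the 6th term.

AKAX

Continuing the enumeration 2 steps past AKAA: AKAA → AKAH → (answer).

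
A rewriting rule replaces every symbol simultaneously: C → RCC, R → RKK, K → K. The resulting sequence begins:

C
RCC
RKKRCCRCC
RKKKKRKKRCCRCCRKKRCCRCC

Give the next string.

Rewriting the 23 symbols of RKKKKRKKRCCRCCRKKRCCRCC one by one yields RKK K K K K RKK K K RKK RCC RCC RKK RCC RCC RKK K K RKK RCC RCC RKK RCC RCC; concatenated:

RKKKKKKRKKKKRKKRCCRCCRKKRCCRCCRKKKKRKKRCCRCCRKKRCCRCC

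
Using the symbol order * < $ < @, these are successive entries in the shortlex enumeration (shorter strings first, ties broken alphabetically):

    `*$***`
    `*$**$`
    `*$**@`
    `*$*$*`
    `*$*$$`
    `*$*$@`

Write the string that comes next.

Treat *$*$@ as a base-3 numeral over the given alphabet and add one, carrying through any trailing @'s.

*$*@*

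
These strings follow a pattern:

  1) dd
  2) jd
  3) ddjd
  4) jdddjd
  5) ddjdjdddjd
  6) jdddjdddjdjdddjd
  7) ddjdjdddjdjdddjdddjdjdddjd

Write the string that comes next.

jdddjdddjdjdddjdddjdjdddjdjdddjdddjdjdddjd

From term 3 onward, concatenate the second-to-last term with the last: dd·jd = ddjd, jd·ddjd = jdddjd, …
The next term joins jdddjdddjdjdddjd and ddjdjdddjdjdddjdddjdjdddjd.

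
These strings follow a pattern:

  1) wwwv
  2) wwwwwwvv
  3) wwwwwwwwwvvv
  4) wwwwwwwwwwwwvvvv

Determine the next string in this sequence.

wwwwwwwwwwwwwwwvvvvv

The n-th term is 3n w's then n v's (n = 1, 2, …).
Setting n = 5 gives 15, 5 characters in each block.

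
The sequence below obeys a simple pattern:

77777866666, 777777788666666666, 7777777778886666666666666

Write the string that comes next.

77777777777888866666666666666666

The n-th term is 2n+3 7's then n 8's then 4n+1 6's (n = 1, 2, …).
At n = 4 the blocks have lengths 11, 4, 17.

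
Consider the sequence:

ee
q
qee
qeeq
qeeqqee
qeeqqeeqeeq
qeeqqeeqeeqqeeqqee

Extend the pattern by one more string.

qeeqqeeqeeqqeeqqeeqeeqqeeqeeq

Each term (from the third on) is the previous term followed by the one before it: term 3 = q·ee = qee.
So term 8 is qeeqqeeqeeqqeeqqee·qeeqqeeqeeq.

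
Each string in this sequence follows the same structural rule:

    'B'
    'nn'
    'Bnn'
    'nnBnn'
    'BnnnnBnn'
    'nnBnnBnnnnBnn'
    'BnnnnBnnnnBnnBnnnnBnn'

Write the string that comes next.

nnBnnBnnnnBnnBnnnnBnnnnBnnBnnnnBnn

This is a Fibonacci-style word recurrence s(k) = s(k−2)·s(k−1): e.g. B·nn = Bnn.
Continuing: nnBnnBnnnnBnn · BnnnnBnnnnBnnBnnnnBnn gives term 8.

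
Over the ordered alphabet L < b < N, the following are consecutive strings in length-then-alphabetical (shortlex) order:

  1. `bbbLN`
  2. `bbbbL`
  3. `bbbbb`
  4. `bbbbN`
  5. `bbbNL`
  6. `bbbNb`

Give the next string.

bbbNN

Find the rightmost character of bbbNb below N, bump it to the next letter, and reset everything to its right to L.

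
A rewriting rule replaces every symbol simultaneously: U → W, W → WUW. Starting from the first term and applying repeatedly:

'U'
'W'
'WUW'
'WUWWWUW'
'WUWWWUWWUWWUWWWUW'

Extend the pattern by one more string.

WUWWWUWWUWWUWWWUWWUWWWUWWUWWWUWWUWWUWWWUW

Applying the rule to each of the 17 symbols of WUWWWUWWUWWUWWWUW gives the pieces WUW W WUW WUW WUW W WUW WUW W WUW WUW W WUW WUW WUW W WUW, which concatenate to the answer.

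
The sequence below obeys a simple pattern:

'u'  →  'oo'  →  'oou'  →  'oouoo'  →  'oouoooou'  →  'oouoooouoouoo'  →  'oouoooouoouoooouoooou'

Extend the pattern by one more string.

oouoooouoouoooouoooouoouoooouoouoo

This is a Fibonacci-style word recurrence s(k) = s(k−1)·s(k−2): e.g. oo·u = oou.
Continuing: oouoooouoouoooouoooou · oouoooouoouoo gives term 8.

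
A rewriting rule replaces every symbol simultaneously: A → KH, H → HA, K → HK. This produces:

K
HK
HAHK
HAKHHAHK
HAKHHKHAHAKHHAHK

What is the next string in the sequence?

Rewriting the 16 symbols of HAKHHKHAHAKHHAHK one by one yields HA KH HK HA HA HK HA KH HA KH HK HA HA KH HA HK; concatenated:

HAKHHKHAHAHKHAKHHAKHHKHAHAKHHAHK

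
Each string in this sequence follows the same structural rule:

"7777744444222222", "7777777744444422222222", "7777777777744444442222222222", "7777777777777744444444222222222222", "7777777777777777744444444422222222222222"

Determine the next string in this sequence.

Each string has the form 7^{3n-1} 4^{n+3} 2^{2n+2}, where the shown terms are n = 2, 3, 4, 5, 6.
Setting n = 7 gives 20, 10, 16 characters in each block.

7777777777777777777744444444442222222222222222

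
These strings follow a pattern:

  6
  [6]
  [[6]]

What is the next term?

Each term wraps the previous one in [ on the left and ] on the right.
Applying this once more to [[6]]:

[[[6]]]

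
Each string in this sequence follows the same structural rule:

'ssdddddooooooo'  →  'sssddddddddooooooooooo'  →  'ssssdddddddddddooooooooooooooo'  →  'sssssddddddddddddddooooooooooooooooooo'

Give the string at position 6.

sssssssddddddddddddddddddddooooooooooooooooooooooooooo

Term n consists of n s's, followed by 3n-1 d's, followed by 4n-1 o's, where the shown terms are n = 2, 3, 4, 5.
For term 6, n = 7, so the run lengths are 7, 20, 27.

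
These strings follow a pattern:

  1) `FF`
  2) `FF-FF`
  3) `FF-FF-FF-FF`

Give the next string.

Every step duplicates the string with '-' between the halves.
Doubling FF-FF-FF-FF with '-' between the halves:

FF-FF-FF-FF-FF-FF-FF-FF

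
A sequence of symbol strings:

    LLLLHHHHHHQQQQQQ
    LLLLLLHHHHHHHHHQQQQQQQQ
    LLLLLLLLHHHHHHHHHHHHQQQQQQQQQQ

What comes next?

LLLLLLLLLLHHHHHHHHHHHHHHHQQQQQQQQQQQQ

Reading off run lengths: L runs 4, 6, 8; H runs 6, 9, 12; Q runs 6, 8, 10 — each is linear in n, where the shown terms are n = 2, 3, 4.
Setting n = 5 gives 10, 15, 12 characters in each block.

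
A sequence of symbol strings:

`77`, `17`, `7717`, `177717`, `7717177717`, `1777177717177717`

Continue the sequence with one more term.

From term 3 onward, concatenate the second-to-last term with the last: 77·17 = 7717, 17·7717 = 177717, …
Continuing: 7717177717 · 1777177717177717 gives term 7.

77171777171777177717177717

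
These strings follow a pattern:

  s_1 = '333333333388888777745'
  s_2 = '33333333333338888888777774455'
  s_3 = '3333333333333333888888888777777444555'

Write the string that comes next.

333333333333333333388888888888777777744445555

The n-th term is 3n+1 3's then 2n-1 8's then n+1 7's then n-2 4's then n-2 5's, where the shown terms are n = 3, 4, 5.
Setting n = 6 gives 19, 11, 7, 4, 4 characters in each block.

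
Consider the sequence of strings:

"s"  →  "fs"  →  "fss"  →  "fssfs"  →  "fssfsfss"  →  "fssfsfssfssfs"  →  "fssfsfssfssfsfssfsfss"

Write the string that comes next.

fssfsfssfssfsfssfsfssfssfsfssfssfs

This is a Fibonacci-style word recurrence s(k) = s(k−1)·s(k−2): e.g. fs·s = fss.
So term 8 is fssfsfssfssfsfssfsfss·fssfsfssfssfs.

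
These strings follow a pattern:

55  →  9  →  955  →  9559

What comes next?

9559955

This is a Fibonacci-style word recurrence s(k) = s(k−1)·s(k−2): e.g. 9·55 = 955.
Continuing: 9559 · 955 gives term 5.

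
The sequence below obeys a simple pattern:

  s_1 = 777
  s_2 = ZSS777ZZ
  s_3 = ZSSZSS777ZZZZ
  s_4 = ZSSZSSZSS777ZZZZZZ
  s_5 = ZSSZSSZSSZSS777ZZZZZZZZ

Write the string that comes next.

ZSSZSSZSSZSSZSS777ZZZZZZZZZZ

Every step adds ZSS to the front and ZZ to the end of the previous string.
One more step from ZSSZSSZSSZSS777ZZZZZZZZ gives the answer.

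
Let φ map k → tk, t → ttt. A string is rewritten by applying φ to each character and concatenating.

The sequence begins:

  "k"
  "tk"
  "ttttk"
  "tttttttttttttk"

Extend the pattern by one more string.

φ(tttttttttttttk) expands symbol-by-symbol to ttt ttt ttt ttt ttt ttt ttt ttt ttt ttt ttt ttt ttt tk; joining the 14 pieces gives the next term.

ttttttttttttttttttttttttttttttttttttttttk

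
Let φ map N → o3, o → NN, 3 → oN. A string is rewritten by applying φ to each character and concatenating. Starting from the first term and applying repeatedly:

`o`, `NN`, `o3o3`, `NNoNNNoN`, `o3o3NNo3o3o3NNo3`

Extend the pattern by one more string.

NNoNNNoNo3o3NNoNNNoNNNoNo3o3NNoN

φ(o3o3NNo3o3o3NNo3) expands symbol-by-symbol to NN oN NN oN o3 o3 NN oN NN oN NN oN o3 o3 NN oN; joining the 16 pieces gives the next term.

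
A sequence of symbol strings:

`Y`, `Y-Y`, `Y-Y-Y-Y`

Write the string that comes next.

s(k+1) = s(k)·-·s(k) — each term doubles the last with '-' between the halves.
So the next term is two copies of Y-Y-Y-Y with '-' between the halves.

Y-Y-Y-Y-Y-Y-Y-Y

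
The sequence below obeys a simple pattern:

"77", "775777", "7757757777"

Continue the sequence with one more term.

77577577577777

s(k+1) = 775·s(k)·7, so each term gains 775 as a prefix and 7 as a suffix.
So the next term is 775·7757757777·7.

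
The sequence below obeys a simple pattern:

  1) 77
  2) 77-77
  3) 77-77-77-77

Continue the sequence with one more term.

s(k+1) = s(k)·-·s(k) — each term doubles the last with '-' between the halves.
Doubling 77-77-77-77 with '-' between the halves:

77-77-77-77-77-77-77-77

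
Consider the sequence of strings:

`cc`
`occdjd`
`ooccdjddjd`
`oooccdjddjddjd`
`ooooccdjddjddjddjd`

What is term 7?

Every step adds o to the front and djd to the end of the previous string.
From ooooccdjddjddjddjd, 2 further steps: ooooccdjddjddjddjd → oooooccdjddjddjddjddjd → (answer).

ooooooccdjddjddjddjddjddjd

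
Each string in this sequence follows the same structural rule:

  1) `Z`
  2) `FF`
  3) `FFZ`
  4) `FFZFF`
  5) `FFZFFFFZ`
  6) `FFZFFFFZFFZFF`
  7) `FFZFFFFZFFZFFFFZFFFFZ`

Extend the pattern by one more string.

FFZFFFFZFFZFFFFZFFFFZFFZFFFFZFFZFF

Each term (from the third on) is the previous term followed by the one before it: term 3 = FF·Z = FFZ.
Continuing: FFZFFFFZFFZFFFFZFFFFZ · FFZFFFFZFFZFF gives term 8.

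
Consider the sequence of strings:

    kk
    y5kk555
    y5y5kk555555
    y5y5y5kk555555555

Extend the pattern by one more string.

Each term wraps the previous one in y5 on the left and 555 on the right.
So the next term is y5·y5y5y5kk555555555·555.

y5y5y5y5kk555555555555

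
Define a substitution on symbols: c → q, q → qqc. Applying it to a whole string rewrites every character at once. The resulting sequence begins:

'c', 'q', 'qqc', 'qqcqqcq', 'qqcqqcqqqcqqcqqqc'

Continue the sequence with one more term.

Replace each of the 17 characters of qqcqqcqqqcqqcqqqc in place — qqc qqc q qqc qqc q qqc qqc qqc q qqc qqc q qqc qqc qqc q — and concatenate.

qqcqqcqqqcqqcqqqcqqcqqcqqqcqqcqqqcqqcqqcq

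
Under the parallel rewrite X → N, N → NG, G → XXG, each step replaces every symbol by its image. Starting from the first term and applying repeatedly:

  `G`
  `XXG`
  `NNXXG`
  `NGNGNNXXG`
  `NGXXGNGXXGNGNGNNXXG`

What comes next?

NGXXGNNXXGNGXXGNNXXGNGXXGNGXXGNGNGNNXXG

Replace each of the 19 characters of NGXXGNGXXGNGNGNNXXG in place — NG XXG N N XXG NG XXG N N XXG NG XXG NG XXG NG NG N N XXG — and concatenate.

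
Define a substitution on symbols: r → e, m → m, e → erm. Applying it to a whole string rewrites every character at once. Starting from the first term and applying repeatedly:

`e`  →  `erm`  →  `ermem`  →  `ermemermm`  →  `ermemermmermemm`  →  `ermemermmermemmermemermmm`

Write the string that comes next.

Rewriting the 25 symbols of ermemermmermemmermemermmm one by one yields erm e m erm m erm e m m erm e m erm m m erm e m erm m erm e m m m; concatenated:

ermemermmermemmermemermmmermemermmermemmm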